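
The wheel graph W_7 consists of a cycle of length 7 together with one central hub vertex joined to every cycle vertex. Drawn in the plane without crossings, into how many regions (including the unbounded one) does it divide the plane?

8

W_7 has V = 7 + 1 = 8 vertices and E = 2·7 = 14 edges.
By Euler's formula F = 2 − V + E = 2 − 8 + 14 = 8.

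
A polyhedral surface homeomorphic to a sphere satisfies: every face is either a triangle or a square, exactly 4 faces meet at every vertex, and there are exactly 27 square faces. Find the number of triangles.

8

Let x be the number of triangles; then F = 27 + x.
Edge–face incidences: 2E = 4·27 + 3·x = 108 + 3x.
Every vertex has degree 4, so 4V = 2E.
Euler: V − E + F = 2 ⇒ (2E)/4 − E + (27 + x) = 2.
Multiply by 8: 2·(2E) − 4·(2E) + 8·(27 + x) = 16, i.e. 216 + 8x − 2·(108 + 3x) = 16.
Collecting terms: 2x = 16, so x = 8.
Then 2E = 108 + 3·8 = 132, so E = 66, V = 2E/4 = 33, F = 27 + 8 = 35.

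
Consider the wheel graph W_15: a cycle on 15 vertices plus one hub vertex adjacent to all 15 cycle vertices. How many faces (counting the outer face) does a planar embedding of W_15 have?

16

W_15 has V = 15 + 1 = 16 vertices and E = 2·15 = 30 edges.
By Euler's formula F = 2 − V + E = 2 − 16 + 30 = 16.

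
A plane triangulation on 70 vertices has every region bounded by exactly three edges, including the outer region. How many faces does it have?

In a plane triangulation 3F = 2E and V − E + F = 2, so F = 2V − 4 = 2·70 − 4 = 136.

136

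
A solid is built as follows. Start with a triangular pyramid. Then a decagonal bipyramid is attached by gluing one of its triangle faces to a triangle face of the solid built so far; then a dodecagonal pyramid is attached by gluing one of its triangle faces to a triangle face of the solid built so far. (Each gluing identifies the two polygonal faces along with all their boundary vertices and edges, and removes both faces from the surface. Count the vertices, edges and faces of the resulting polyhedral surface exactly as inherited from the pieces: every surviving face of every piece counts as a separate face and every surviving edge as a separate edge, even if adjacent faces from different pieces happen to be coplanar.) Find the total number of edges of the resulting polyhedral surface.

A triangular pyramid: V=4, E=6, F=4.
Attach a decagonal bipyramid (V=12, E=30, F=20) along a 3-gon: merge 3 vertices and 3 edges, delete both glued faces → V=13, E=33, F=22.
Attach a dodecagonal pyramid (V=13, E=24, F=13) along a 3-gon: merge 3 vertices and 3 edges, delete both glued faces → V=23, E=54, F=33.
Check: V − E + F = 23 − 54 + 33 = 2.

54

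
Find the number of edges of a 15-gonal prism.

45

A prism on an n-gon has two n-gon bases and n rectangular sides: V = 2·15 = 30, E = 3·15 = 45, F = 15 + 2 = 17.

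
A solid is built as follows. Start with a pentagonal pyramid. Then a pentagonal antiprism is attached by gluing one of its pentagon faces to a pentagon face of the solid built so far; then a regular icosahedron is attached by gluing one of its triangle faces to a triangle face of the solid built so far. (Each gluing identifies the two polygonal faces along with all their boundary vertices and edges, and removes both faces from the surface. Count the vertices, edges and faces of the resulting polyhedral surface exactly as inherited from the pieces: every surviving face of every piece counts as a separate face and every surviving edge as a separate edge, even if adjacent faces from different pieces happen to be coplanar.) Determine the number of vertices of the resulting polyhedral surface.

20

A pentagonal pyramid: V=6, E=10, F=6.
Attach a pentagonal antiprism (V=10, E=20, F=12) along a 5-gon: merge 5 vertices and 5 edges, delete both glued faces → V=11, E=25, F=16.
Attach a regular icosahedron (V=12, E=30, F=20) along a 3-gon: merge 3 vertices and 3 edges, delete both glued faces → V=20, E=52, F=34.
Check: V − E + F = 20 − 52 + 34 = 2.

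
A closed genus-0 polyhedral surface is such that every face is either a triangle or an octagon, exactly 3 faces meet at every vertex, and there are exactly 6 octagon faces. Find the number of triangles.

Let x be the number of triangles; then F = 6 + x.
Edge–face incidences: 2E = 8·6 + 3·x = 48 + 3x.
Every vertex has degree 3, so 3V = 2E.
Euler: V − E + F = 2 ⇒ (2E)/3 − E + (6 + x) = 2.
Multiply by 6: 2·(2E) − 3·(2E) + 6·(6 + x) = 12, i.e. 36 + 6x − (48 + 3x) = 12.
Collecting terms: 3x − 12 = 12, so 3x = 24, so x = 8.
Then 2E = 48 + 3·8 = 72, so E = 36, V = 2E/3 = 24, F = 6 + 8 = 14.

8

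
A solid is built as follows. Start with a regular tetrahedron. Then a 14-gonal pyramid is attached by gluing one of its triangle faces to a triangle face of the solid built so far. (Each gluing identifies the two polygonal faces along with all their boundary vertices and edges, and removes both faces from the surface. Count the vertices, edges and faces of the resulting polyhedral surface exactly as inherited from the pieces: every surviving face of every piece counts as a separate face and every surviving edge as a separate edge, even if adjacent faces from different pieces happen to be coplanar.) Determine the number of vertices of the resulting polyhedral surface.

A regular tetrahedron: V=4, E=6, F=4.
Attach a 14-gonal pyramid (V=15, E=28, F=15) along a 3-gon: merge 3 vertices and 3 edges, delete both glued faces → V=16, E=31, F=17.
Check: V − E + F = 16 − 31 + 17 = 2.

16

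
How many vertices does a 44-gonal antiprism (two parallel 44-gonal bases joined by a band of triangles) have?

An antiprism on an n-gon has two n-gon caps and 2n triangles: V = 2·44 = 88, E = 4·44 = 176, F = 2·44 + 2 = 90.

88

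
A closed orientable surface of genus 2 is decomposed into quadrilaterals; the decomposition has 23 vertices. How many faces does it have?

χ = 2 − 2·2 = -2, and every face is a square so 4F = 2E.
V − E + F = -2 with E = 4F/2 gives 23 − (4/2 − 1)·F = -2, so F = 25 and E = 50.

25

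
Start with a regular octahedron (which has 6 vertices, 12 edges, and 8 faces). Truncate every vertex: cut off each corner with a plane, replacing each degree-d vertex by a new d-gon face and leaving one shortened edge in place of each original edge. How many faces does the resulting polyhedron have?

Truncation replaces each original edge-end by a new vertex, so V′ = 2E = 24.
Each original edge survives, and each old vertex of degree d contributes d new edges; summing degrees gives Σd = 2E, so E′ = E + 2E = 3E = 36.
Each original face survives and each original vertex becomes one new face: F′ = F + V = 14.

14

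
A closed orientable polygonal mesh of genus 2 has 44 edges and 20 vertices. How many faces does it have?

For a closed orientable surface of genus 2, χ = 2 − 2·2 = -2.
F = -2 − V + E = -2 − 20 + 44 = 22.

22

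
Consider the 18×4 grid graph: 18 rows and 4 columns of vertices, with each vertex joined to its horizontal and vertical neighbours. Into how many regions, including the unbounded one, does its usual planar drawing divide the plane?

The grid has V = 18·4 = 72 vertices and E = 18·3 + 4·17 = 122 edges.
F = 2 − V + E = 2 − 72 + 122 = 52.

52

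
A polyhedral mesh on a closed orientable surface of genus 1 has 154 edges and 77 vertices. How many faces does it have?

77

For a closed orientable surface of genus 1, χ = 2 − 2·1 = 0.
F = 0 − V + E = 0 − 77 + 154 = 77.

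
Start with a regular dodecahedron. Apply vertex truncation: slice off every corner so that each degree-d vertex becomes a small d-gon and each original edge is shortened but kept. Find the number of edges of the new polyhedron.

The base solid has V = 20, E = 30, F = 12.
Truncation replaces each original edge-end by a new vertex, so V′ = 2E = 60.
Each original edge survives, and each old vertex of degree d contributes d new edges; summing degrees gives Σd = 2E, so E′ = E + 2E = 3E = 90.
Each original face survives and each original vertex becomes one new face: F′ = F + V = 32.

90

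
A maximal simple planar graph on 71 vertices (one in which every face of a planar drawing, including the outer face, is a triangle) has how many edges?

In a plane triangulation 3F = 2E and V − E + F = 2, so E = 3V − 6 = 3·71 − 6 = 207.

207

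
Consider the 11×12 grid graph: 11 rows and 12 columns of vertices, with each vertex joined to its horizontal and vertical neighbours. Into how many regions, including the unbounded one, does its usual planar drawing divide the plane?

The grid has V = 11·12 = 132 vertices and E = 11·11 + 12·10 = 241 edges.
F = 2 − V + E = 2 − 132 + 241 = 111.

111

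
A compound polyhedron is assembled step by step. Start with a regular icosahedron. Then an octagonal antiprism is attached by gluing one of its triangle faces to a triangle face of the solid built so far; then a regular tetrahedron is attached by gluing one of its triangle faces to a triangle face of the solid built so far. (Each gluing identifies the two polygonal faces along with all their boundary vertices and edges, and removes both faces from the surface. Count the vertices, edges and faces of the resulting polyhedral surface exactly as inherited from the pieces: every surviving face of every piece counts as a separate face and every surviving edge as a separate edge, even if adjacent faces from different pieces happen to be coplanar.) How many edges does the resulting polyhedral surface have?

62

A regular icosahedron: V=12, E=30, F=20.
Attach an octagonal antiprism (V=16, E=32, F=18) along a 3-gon: merge 3 vertices and 3 edges, delete both glued faces → V=25, E=59, F=36.
Attach a regular tetrahedron (V=4, E=6, F=4) along a 3-gon: merge 3 vertices and 3 edges, delete both glued faces → V=26, E=62, F=38.
Check: V − E + F = 26 − 62 + 38 = 2.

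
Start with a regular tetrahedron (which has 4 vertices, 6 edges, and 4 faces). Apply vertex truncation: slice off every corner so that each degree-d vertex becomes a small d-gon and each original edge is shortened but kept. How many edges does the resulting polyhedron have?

18

Truncation replaces each original edge-end by a new vertex, so V′ = 2E = 12.
Each original edge survives, and each old vertex of degree d contributes d new edges; summing degrees gives Σd = 2E, so E′ = E + 2E = 3E = 18.
Each original face survives and each original vertex becomes one new face: F′ = F + V = 8.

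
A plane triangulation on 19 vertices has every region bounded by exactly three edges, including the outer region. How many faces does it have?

34

In a plane triangulation 3F = 2E and V − E + F = 2, so F = 2V − 4 = 2·19 − 4 = 34.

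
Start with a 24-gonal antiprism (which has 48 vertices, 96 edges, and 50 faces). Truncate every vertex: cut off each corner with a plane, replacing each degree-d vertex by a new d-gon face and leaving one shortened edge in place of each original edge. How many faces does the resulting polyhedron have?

98

Truncation replaces each original edge-end by a new vertex, so V′ = 2E = 192.
Each original edge survives, and each old vertex of degree d contributes d new edges; summing degrees gives Σd = 2E, so E′ = E + 2E = 3E = 288.
Each original face survives and each original vertex becomes one new face: F′ = F + V = 98.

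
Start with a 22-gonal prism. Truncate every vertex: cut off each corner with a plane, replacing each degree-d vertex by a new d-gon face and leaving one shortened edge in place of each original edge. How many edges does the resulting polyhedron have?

198

The base solid has V = 44, E = 66, F = 24.
Truncation replaces each original edge-end by a new vertex, so V′ = 2E = 132.
Each original edge survives, and each old vertex of degree d contributes d new edges; summing degrees gives Σd = 2E, so E′ = E + 2E = 3E = 198.
Each original face survives and each original vertex becomes one new face: F′ = F + V = 68.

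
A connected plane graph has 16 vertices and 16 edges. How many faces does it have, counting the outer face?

Euler's formula for a connected plane graph: V − E + F = 2, so F = 2 − 16 + 16 = 2.

2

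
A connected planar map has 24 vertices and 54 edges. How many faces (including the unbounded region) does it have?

32

Euler's formula for a connected plane graph: V − E + F = 2, so F = 2 − 24 + 54 = 32.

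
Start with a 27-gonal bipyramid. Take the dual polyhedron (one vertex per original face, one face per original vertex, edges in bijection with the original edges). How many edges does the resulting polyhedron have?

81

The base solid has V = 29, E = 81, F = 54.
The dual swaps V and F and preserves E: V′ = F = 54, E′ = E = 81, F′ = V = 29.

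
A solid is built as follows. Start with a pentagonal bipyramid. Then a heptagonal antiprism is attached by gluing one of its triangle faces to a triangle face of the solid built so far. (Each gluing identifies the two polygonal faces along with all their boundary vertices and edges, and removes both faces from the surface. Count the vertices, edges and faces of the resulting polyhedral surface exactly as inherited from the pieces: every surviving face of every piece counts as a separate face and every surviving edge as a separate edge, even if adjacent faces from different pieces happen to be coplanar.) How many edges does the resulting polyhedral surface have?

40

A pentagonal bipyramid: V=7, E=15, F=10.
Attach a heptagonal antiprism (V=14, E=28, F=16) along a 3-gon: merge 3 vertices and 3 edges, delete both glued faces → V=18, E=40, F=24.
Check: V − E + F = 18 − 40 + 24 = 2.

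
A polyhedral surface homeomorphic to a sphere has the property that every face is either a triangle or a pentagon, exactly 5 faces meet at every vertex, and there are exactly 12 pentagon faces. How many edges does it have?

Let x be the number of triangles; then F = 12 + x.
Edge–face incidences: 2E = 5·12 + 3·x = 60 + 3x.
Every vertex has degree 5, so 5V = 2E.
Euler: V − E + F = 2 ⇒ (2E)/5 − E + (12 + x) = 2.
Multiply by 10: 2·(2E) − 5·(2E) + 10·(12 + x) = 20, i.e. 120 + 10x − 3·(60 + 3x) = 20.
Collecting terms: x − 60 = 20, so x = 80.
Then 2E = 60 + 3·80 = 300, so E = 150, V = 2E/5 = 60, F = 12 + 80 = 92.

150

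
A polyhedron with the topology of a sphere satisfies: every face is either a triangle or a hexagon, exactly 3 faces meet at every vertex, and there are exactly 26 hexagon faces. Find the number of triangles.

4

Let x be the number of triangles; then F = 26 + x.
Edge–face incidences: 2E = 6·26 + 3·x = 156 + 3x.
Every vertex has degree 3, so 3V = 2E.
Euler: V − E + F = 2 ⇒ (2E)/3 − E + (26 + x) = 2.
Multiply by 6: 2·(2E) − 3·(2E) + 6·(26 + x) = 12, i.e. 156 + 6x − (156 + 3x) = 12.
Collecting terms: 3x = 12, so x = 4.
Then 2E = 156 + 3·4 = 168, so E = 84, V = 2E/3 = 56, F = 26 + 4 = 30.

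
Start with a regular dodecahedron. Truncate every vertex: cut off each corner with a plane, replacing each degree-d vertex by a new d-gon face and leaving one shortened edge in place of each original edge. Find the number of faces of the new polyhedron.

The base solid has V = 20, E = 30, F = 12.
Truncation replaces each original edge-end by a new vertex, so V′ = 2E = 60.
Each original edge survives, and each old vertex of degree d contributes d new edges; summing degrees gives Σd = 2E, so E′ = E + 2E = 3E = 90.
Each original face survives and each original vertex becomes one new face: F′ = F + V = 32.

32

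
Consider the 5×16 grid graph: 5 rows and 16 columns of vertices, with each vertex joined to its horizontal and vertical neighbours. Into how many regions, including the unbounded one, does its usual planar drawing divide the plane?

61

The grid has V = 5·16 = 80 vertices and E = 5·15 + 16·4 = 139 edges.
F = 2 − V + E = 2 − 80 + 139 = 61.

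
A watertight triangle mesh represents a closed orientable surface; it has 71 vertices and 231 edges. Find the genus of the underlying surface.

4

Every face is a triangle and each edge borders two faces, so 3F = 2·231, giving F = 154.
χ = V − E + F = 71 − 231 + 154 = -6.
For a closed orientable surface χ = 2 − 2g, so g = (2 − (-6))/2 = 4.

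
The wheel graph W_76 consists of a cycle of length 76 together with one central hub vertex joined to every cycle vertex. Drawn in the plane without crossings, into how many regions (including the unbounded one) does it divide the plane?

77

W_76 has V = 76 + 1 = 77 vertices and E = 2·76 = 152 edges.
By Euler's formula F = 2 − V + E = 2 − 77 + 152 = 77.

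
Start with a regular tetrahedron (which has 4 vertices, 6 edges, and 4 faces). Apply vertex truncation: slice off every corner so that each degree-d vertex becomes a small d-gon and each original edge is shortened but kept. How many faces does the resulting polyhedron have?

Truncation replaces each original edge-end by a new vertex, so V′ = 2E = 12.
Each original edge survives, and each old vertex of degree d contributes d new edges; summing degrees gives Σd = 2E, so E′ = E + 2E = 3E = 18.
Each original face survives and each original vertex becomes one new face: F′ = F + V = 8.

8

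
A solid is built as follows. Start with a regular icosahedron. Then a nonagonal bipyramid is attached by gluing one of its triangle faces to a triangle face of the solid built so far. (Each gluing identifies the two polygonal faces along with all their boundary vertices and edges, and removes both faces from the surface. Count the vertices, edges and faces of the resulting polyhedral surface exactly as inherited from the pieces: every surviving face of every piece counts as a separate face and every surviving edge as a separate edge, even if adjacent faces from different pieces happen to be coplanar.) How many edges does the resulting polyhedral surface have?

A regular icosahedron: V=12, E=30, F=20.
Attach a nonagonal bipyramid (V=11, E=27, F=18) along a 3-gon: merge 3 vertices and 3 edges, delete both glued faces → V=20, E=54, F=36.
Check: V − E + F = 20 − 54 + 36 = 2.

54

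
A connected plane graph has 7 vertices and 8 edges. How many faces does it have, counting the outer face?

Euler's formula for a connected plane graph: V − E + F = 2, so F = 2 − 7 + 8 = 3.

3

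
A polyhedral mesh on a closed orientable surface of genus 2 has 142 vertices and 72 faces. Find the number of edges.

For a closed orientable surface of genus 2, χ = 2 − 2·2 = -2.
E = V + F − (-2) = 142 + 72 − (-2) = 216.

216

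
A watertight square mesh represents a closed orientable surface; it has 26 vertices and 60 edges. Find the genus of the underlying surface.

Every face is a square and each edge borders two faces, so 4F = 2·60, giving F = 30.
χ = V − E + F = 26 − 60 + 30 = -4.
For a closed orientable surface χ = 2 − 2g, so g = (2 − (-4))/2 = 3.

3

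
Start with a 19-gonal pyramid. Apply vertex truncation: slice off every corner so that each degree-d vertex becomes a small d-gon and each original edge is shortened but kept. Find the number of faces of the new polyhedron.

40

The base solid has V = 20, E = 38, F = 20.
Truncation replaces each original edge-end by a new vertex, so V′ = 2E = 76.
Each original edge survives, and each old vertex of degree d contributes d new edges; summing degrees gives Σd = 2E, so E′ = E + 2E = 3E = 114.
Each original face survives and each original vertex becomes one new face: F′ = F + V = 40.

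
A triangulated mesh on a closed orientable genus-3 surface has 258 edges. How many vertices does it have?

χ = 2 − 2·3 = -4, and every face is a triangle so 3F = 2E.
F = 2E/3 = 172. Then V = -4 + E − F = -4 + 258 − 172 = 82.

82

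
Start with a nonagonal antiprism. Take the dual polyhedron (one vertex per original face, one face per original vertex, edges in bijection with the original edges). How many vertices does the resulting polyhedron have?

20

The base solid has V = 18, E = 36, F = 20.
The dual swaps V and F and preserves E: V′ = F = 20, E′ = E = 36, F′ = V = 18.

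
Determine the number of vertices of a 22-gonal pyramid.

23

A pyramid on an n-gon base has one n-gon and n triangles: V = 22 + 1 = 23, E = 2·22 = 44, F = 22 + 1 = 23.
Check: V − E + F = 23 − 44 + 23 = 2.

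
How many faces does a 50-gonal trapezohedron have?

100

The n-trapezohedron (dual of the n-antiprism) has V = 2·50 + 2 = 102, E = 4·50 = 200, F = 2·50 = 100.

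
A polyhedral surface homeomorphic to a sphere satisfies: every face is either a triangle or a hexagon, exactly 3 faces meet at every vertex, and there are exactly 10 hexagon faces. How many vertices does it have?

24

Let x be the number of triangles; then F = 10 + x.
Edge–face incidences: 2E = 6·10 + 3·x = 60 + 3x.
Every vertex has degree 3, so 3V = 2E.
Euler: V − E + F = 2 ⇒ (2E)/3 − E + (10 + x) = 2.
Multiply by 6: 2·(2E) − 3·(2E) + 6·(10 + x) = 12, i.e. 60 + 6x − (60 + 3x) = 12.
Collecting terms: 3x = 12, so x = 4.
Then 2E = 60 + 3·4 = 72, so E = 36, V = 2E/3 = 24, F = 10 + 4 = 14.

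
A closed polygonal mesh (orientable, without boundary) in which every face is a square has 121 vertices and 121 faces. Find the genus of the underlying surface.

1

Every face is a square, so 2E = 4·121 = 484, giving E = 242.
χ = V − E + F = 121 − 242 + 121 = 0.
For a closed orientable surface χ = 2 − 2g, so g = (2 − (0))/2 = 1.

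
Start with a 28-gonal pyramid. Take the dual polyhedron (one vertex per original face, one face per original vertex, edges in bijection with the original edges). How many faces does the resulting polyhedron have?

The base solid has V = 29, E = 56, F = 29.
The dual swaps V and F and preserves E: V′ = F = 29, E′ = E = 56, F′ = V = 29.

29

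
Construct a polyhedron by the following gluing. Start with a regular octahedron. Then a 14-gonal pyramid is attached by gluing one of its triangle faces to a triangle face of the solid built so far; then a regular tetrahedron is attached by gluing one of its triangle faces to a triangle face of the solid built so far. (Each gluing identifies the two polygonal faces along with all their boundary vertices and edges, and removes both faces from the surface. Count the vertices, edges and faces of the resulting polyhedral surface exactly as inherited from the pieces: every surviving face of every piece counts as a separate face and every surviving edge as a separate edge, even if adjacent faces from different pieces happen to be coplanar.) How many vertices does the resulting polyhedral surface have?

19

A regular octahedron: V=6, E=12, F=8.
Attach a 14-gonal pyramid (V=15, E=28, F=15) along a 3-gon: merge 3 vertices and 3 edges, delete both glued faces → V=18, E=37, F=21.
Attach a regular tetrahedron (V=4, E=6, F=4) along a 3-gon: merge 3 vertices and 3 edges, delete both glued faces → V=19, E=40, F=23.
Check: V − E + F = 19 − 40 + 23 = 2.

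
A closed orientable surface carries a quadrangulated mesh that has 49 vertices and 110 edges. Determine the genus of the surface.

4

Every face is a square and each edge borders two faces, so 4F = 2·110, giving F = 55.
χ = V − E + F = 49 − 110 + 55 = -6.
For a closed orientable surface χ = 2 − 2g, so g = (2 − (-6))/2 = 4.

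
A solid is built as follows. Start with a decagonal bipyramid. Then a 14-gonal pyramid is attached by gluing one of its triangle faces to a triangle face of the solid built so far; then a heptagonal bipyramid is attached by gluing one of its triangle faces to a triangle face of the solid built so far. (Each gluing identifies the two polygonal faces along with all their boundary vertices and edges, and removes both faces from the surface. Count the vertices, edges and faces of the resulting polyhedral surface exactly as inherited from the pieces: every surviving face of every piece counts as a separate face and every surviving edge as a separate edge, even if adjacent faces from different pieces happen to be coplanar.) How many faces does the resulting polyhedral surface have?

A decagonal bipyramid: V=12, E=30, F=20.
Attach a 14-gonal pyramid (V=15, E=28, F=15) along a 3-gon: merge 3 vertices and 3 edges, delete both glued faces → V=24, E=55, F=33.
Attach a heptagonal bipyramid (V=9, E=21, F=14) along a 3-gon: merge 3 vertices and 3 edges, delete both glued faces → V=30, E=73, F=45.
Check: V − E + F = 30 − 73 + 45 = 2.

45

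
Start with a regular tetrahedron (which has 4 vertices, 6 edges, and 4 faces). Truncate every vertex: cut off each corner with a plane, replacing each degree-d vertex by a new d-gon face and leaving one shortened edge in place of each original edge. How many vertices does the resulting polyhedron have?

Truncation replaces each original edge-end by a new vertex, so V′ = 2E = 12.
Each original edge survives, and each old vertex of degree d contributes d new edges; summing degrees gives Σd = 2E, so E′ = E + 2E = 3E = 18.
Each original face survives and each original vertex becomes one new face: F′ = F + V = 8.

12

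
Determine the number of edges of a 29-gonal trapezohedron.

116

The n-trapezohedron (dual of the n-antiprism) has V = 2·29 + 2 = 60, E = 4·29 = 116, F = 2·29 = 58.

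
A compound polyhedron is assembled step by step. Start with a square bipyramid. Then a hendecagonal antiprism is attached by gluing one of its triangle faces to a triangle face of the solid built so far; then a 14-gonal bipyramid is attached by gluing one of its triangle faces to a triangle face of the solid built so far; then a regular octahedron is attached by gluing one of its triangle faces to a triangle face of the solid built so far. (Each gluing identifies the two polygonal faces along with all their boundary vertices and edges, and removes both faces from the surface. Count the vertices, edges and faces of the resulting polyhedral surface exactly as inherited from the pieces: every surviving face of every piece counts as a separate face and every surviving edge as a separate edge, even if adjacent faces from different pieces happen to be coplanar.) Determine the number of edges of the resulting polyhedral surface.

A square bipyramid: V=6, E=12, F=8.
Attach a hendecagonal antiprism (V=22, E=44, F=24) along a 3-gon: merge 3 vertices and 3 edges, delete both glued faces → V=25, E=53, F=30.
Attach a 14-gonal bipyramid (V=16, E=42, F=28) along a 3-gon: merge 3 vertices and 3 edges, delete both glued faces → V=38, E=92, F=56.
Attach a regular octahedron (V=6, E=12, F=8) along a 3-gon: merge 3 vertices and 3 edges, delete both glued faces → V=41, E=101, F=62.
Check: V − E + F = 41 − 101 + 62 = 2.

101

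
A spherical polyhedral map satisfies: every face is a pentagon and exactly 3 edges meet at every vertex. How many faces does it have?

Each face has 5 edges and each edge borders two faces, so 2E = 5F.
Each vertex has degree 3, so 3V = 2E and hence V = 5F/3.
Euler: V − E + F = 2 ⇒ (5F/3) − (5F/2) + F = 2.
Multiply by 6: (10 − 15 + 6)F = 12, i.e. 1F = 12.
So F = 12, E = 5·12/2 = 30, V = 5·12/3 = 20.

12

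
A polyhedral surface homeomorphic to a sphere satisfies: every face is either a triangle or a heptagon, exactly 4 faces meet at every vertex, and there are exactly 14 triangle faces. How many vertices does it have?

14

Let x be the number of heptagons; then F = 14 + x.
Edge–face incidences: 2E = 3·14 + 7·x = 42 + 7x.
Every vertex has degree 4, so 4V = 2E.
Euler: V − E + F = 2 ⇒ (2E)/4 − E + (14 + x) = 2.
Multiply by 8: 2·(2E) − 4·(2E) + 8·(14 + x) = 16, i.e. 112 + 8x − 2·(42 + 7x) = 16.
Collecting terms: −6x + 28 = 16, so −6x = −12, so x = 2.
Then 2E = 42 + 7·2 = 56, so E = 28, V = 2E/4 = 14, F = 14 + 2 = 16.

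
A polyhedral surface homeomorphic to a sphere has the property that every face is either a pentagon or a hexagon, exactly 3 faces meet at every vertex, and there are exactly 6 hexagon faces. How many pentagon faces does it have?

12

Let x be the number of pentagons; then F = 6 + x.
Edge–face incidences: 2E = 6·6 + 5·x = 36 + 5x.
Every vertex has degree 3, so 3V = 2E.
Euler: V − E + F = 2 ⇒ (2E)/3 − E + (6 + x) = 2.
Multiply by 6: 2·(2E) − 3·(2E) + 6·(6 + x) = 12, i.e. 36 + 6x − (36 + 5x) = 12.
Collecting terms: x = 12.
Then 2E = 36 + 5·12 = 96, so E = 48, V = 2E/3 = 32, F = 6 + 12 = 18.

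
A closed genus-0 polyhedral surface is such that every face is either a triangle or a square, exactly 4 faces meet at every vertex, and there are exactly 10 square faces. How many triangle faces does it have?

Let x be the number of triangles; then F = 10 + x.
Edge–face incidences: 2E = 4·10 + 3·x = 40 + 3x.
Every vertex has degree 4, so 4V = 2E.
Euler: V − E + F = 2 ⇒ (2E)/4 − E + (10 + x) = 2.
Multiply by 8: 2·(2E) − 4·(2E) + 8·(10 + x) = 16, i.e. 80 + 8x − 2·(40 + 3x) = 16.
Collecting terms: 2x = 16, so x = 8.
Then 2E = 40 + 3·8 = 64, so E = 32, V = 2E/4 = 16, F = 10 + 8 = 18.

8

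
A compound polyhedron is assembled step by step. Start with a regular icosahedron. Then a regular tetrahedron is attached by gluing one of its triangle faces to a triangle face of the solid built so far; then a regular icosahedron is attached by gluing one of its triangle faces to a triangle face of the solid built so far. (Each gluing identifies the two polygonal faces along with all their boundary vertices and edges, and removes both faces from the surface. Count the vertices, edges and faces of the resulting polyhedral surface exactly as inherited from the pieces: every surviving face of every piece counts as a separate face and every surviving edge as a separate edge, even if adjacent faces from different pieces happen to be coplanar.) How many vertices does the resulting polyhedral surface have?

22

A regular icosahedron: V=12, E=30, F=20.
Attach a regular tetrahedron (V=4, E=6, F=4) along a 3-gon: merge 3 vertices and 3 edges, delete both glued faces → V=13, E=33, F=22.
Attach a regular icosahedron (V=12, E=30, F=20) along a 3-gon: merge 3 vertices and 3 edges, delete both glued faces → V=22, E=60, F=40.
Check: V − E + F = 22 − 60 + 40 = 2.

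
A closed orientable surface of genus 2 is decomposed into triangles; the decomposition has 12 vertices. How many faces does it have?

χ = 2 − 2·2 = -2, and every face is a triangle so 3F = 2E.
V − E + F = -2 with E = 3F/2 gives 12 − (3/2 − 1)·F = -2, so F = 28 and E = 42.

28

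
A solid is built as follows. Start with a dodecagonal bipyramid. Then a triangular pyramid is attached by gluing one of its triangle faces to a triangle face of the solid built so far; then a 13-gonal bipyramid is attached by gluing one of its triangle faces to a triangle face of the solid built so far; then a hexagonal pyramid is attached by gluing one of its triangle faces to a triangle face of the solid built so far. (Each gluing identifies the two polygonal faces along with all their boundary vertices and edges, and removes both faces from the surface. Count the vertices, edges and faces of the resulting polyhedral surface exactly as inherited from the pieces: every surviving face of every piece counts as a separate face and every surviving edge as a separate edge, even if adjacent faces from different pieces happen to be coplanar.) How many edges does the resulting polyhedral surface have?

A dodecagonal bipyramid: V=14, E=36, F=24.
Attach a triangular pyramid (V=4, E=6, F=4) along a 3-gon: merge 3 vertices and 3 edges, delete both glued faces → V=15, E=39, F=26.
Attach a 13-gonal bipyramid (V=15, E=39, F=26) along a 3-gon: merge 3 vertices and 3 edges, delete both glued faces → V=27, E=75, F=50.
Attach a hexagonal pyramid (V=7, E=12, F=7) along a 3-gon: merge 3 vertices and 3 edges, delete both glued faces → V=31, E=84, F=55.
Check: V − E + F = 31 − 84 + 55 = 2.

84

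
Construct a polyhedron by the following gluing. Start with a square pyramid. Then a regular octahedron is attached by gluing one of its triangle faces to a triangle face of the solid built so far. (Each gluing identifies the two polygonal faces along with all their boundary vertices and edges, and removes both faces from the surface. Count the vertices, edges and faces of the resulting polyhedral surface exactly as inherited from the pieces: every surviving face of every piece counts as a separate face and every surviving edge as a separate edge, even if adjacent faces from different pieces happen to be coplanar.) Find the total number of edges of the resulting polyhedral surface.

17

A square pyramid: V=5, E=8, F=5.
Attach a regular octahedron (V=6, E=12, F=8) along a 3-gon: merge 3 vertices and 3 edges, delete both glued faces → V=8, E=17, F=11.
Check: V − E + F = 8 − 17 + 11 = 2.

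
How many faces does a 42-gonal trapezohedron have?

The n-trapezohedron (dual of the n-antiprism) has V = 2·42 + 2 = 86, E = 4·42 = 168, F = 2·42 = 84.

84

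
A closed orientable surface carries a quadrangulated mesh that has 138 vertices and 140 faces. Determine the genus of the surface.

2

Every face is a square, so 2E = 4·140 = 560, giving E = 280.
χ = V − E + F = 138 − 280 + 140 = -2.
For a closed orientable surface χ = 2 − 2g, so g = (2 − (-2))/2 = 2.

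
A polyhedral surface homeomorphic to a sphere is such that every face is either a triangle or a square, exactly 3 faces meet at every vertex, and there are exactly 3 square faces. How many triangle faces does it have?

Let x be the number of triangles; then F = 3 + x.
Edge–face incidences: 2E = 4·3 + 3·x = 12 + 3x.
Every vertex has degree 3, so 3V = 2E.
Euler: V − E + F = 2 ⇒ (2E)/3 − E + (3 + x) = 2.
Multiply by 6: 2·(2E) − 3·(2E) + 6·(3 + x) = 12, i.e. 18 + 6x − (12 + 3x) = 12.
Collecting terms: 3x + 6 = 12, so 3x = 6, so x = 2.
Then 2E = 12 + 3·2 = 18, so E = 9, V = 2E/3 = 6, F = 3 + 2 = 5.

2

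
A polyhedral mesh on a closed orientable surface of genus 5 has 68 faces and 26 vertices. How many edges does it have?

102

For a closed orientable surface of genus 5, χ = 2 − 2·5 = -8.
E = V + F − (-8) = 26 + 68 − (-8) = 102.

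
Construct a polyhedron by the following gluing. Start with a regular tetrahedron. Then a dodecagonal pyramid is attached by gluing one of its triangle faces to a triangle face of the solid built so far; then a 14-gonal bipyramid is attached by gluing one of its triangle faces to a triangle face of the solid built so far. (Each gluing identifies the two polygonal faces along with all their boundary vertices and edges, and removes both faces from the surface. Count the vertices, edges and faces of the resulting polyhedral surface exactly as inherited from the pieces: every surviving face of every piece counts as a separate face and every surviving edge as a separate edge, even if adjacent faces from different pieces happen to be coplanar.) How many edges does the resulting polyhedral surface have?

A regular tetrahedron: V=4, E=6, F=4.
Attach a dodecagonal pyramid (V=13, E=24, F=13) along a 3-gon: merge 3 vertices and 3 edges, delete both glued faces → V=14, E=27, F=15.
Attach a 14-gonal bipyramid (V=16, E=42, F=28) along a 3-gon: merge 3 vertices and 3 edges, delete both glued faces → V=27, E=66, F=41.
Check: V − E + F = 27 − 66 + 41 = 2.

66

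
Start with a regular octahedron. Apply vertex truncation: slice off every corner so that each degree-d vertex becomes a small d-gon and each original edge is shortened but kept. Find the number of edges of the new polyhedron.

The base solid has V = 6, E = 12, F = 8.
Truncation replaces each original edge-end by a new vertex, so V′ = 2E = 24.
Each original edge survives, and each old vertex of degree d contributes d new edges; summing degrees gives Σd = 2E, so E′ = E + 2E = 3E = 36.
Each original face survives and each original vertex becomes one new face: F′ = F + V = 14.

36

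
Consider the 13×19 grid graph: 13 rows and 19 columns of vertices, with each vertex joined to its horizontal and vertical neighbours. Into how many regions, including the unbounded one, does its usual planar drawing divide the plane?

217

The grid has V = 13·19 = 247 vertices and E = 13·18 + 19·12 = 462 edges.
F = 2 − V + E = 2 − 247 + 462 = 217.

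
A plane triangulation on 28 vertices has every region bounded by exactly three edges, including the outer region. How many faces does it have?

In a plane triangulation 3F = 2E and V − E + F = 2, so F = 2V − 4 = 2·28 − 4 = 52.

52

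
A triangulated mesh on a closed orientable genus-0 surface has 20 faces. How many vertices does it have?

12

χ = 2 − 2·0 = 2, and every face is a triangle so 3F = 2E.
E = 3·20/2 = 30. Then V = 2 + E − F = 2 + 30 − 20 = 12.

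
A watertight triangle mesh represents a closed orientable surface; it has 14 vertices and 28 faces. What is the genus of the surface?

Every face is a triangle, so 2E = 3·28 = 84, giving E = 42.
χ = V − E + F = 14 − 42 + 28 = 0.
For a closed orientable surface χ = 2 − 2g, so g = (2 − (0))/2 = 1.

1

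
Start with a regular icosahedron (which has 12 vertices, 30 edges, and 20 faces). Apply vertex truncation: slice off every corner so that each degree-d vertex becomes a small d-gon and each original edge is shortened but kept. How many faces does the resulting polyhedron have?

32

Truncation replaces each original edge-end by a new vertex, so V′ = 2E = 60.
Each original edge survives, and each old vertex of degree d contributes d new edges; summing degrees gives Σd = 2E, so E′ = E + 2E = 3E = 90.
Each original face survives and each original vertex becomes one new face: F′ = F + V = 32.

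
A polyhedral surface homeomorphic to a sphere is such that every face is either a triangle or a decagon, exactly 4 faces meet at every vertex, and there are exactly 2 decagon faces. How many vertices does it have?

20

Let x be the number of triangles; then F = 2 + x.
Edge–face incidences: 2E = 10·2 + 3·x = 20 + 3x.
Every vertex has degree 4, so 4V = 2E.
Euler: V − E + F = 2 ⇒ (2E)/4 − E + (2 + x) = 2.
Multiply by 8: 2·(2E) − 4·(2E) + 8·(2 + x) = 16, i.e. 16 + 8x − 2·(20 + 3x) = 16.
Collecting terms: 2x − 24 = 16, so 2x = 40, so x = 20.
Then 2E = 20 + 3·20 = 80, so E = 40, V = 2E/4 = 20, F = 2 + 20 = 22.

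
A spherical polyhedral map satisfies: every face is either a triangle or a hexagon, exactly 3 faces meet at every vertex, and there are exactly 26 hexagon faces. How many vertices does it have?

Let x be the number of triangles; then F = 26 + x.
Edge–face incidences: 2E = 6·26 + 3·x = 156 + 3x.
Every vertex has degree 3, so 3V = 2E.
Euler: V − E + F = 2 ⇒ (2E)/3 − E + (26 + x) = 2.
Multiply by 6: 2·(2E) − 3·(2E) + 6·(26 + x) = 12, i.e. 156 + 6x − (156 + 3x) = 12.
Collecting terms: 3x = 12, so x = 4.
Then 2E = 156 + 3·4 = 168, so E = 84, V = 2E/3 = 56, F = 26 + 4 = 30.

56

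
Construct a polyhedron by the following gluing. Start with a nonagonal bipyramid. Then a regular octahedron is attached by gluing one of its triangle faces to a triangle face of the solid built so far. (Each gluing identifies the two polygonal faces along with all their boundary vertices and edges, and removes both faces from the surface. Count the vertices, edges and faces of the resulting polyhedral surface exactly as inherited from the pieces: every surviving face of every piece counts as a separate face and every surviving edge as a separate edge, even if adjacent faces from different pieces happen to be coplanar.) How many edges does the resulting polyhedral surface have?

A nonagonal bipyramid: V=11, E=27, F=18.
Attach a regular octahedron (V=6, E=12, F=8) along a 3-gon: merge 3 vertices and 3 edges, delete both glued faces → V=14, E=36, F=24.
Check: V − E + F = 14 − 36 + 24 = 2.

36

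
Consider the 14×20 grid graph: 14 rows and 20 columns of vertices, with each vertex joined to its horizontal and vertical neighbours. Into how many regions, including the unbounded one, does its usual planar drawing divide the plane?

248

The grid has V = 14·20 = 280 vertices and E = 14·19 + 20·13 = 526 edges.
F = 2 − V + E = 2 − 280 + 526 = 248.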